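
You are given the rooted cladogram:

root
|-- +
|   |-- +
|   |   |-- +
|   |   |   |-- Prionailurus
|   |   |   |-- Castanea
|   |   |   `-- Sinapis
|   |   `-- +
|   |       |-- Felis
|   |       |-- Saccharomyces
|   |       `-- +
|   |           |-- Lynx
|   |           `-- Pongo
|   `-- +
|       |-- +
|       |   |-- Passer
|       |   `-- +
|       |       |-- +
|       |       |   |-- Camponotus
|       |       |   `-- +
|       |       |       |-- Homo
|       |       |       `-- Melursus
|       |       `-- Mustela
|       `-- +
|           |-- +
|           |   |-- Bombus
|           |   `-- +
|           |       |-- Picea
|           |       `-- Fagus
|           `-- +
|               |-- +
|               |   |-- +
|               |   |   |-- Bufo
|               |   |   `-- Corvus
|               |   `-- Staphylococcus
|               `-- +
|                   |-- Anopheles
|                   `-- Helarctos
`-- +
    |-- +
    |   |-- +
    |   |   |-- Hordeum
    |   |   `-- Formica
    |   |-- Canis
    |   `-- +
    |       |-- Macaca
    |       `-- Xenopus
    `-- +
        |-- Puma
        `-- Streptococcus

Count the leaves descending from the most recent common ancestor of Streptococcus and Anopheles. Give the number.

27

The MRCA of Streptococcus and Anopheles is the root, so the clade is the entire tree.
That clade contains 27 terminal taxa: Anopheles, Bombus, Bufo, Camponotus, Canis, Castanea, Corvus, Fagus, Felis, Formica, Helarctos, Homo, Hordeum, Lynx, Macaca, Melursus, Mustela, Passer, Picea, Pongo, Prionailurus, Puma, Saccharomyces, Sinapis, Staphylococcus, Streptococcus, Xenopus.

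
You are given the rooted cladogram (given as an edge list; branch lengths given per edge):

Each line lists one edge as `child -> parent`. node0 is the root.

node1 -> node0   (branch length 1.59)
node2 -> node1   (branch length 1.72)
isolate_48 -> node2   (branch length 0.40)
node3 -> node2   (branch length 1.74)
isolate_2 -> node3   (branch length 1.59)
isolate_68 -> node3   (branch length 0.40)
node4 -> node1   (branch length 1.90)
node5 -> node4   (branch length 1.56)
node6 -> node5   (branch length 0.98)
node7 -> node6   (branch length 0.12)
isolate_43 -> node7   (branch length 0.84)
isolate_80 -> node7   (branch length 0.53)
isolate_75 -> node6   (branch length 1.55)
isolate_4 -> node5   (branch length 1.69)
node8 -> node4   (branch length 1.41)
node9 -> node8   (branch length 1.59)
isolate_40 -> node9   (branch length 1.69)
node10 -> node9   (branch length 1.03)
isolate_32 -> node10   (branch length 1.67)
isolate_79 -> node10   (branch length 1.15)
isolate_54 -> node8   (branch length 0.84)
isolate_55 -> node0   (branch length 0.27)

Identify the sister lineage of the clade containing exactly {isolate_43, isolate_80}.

isolate_75

The clade containing exactly {isolate_43, isolate_80} attaches to the tree at the node subtending ((isolate_43,isolate_80),isolate_75).
The other lineage descending from that same node — the sister group — is the single tip isolate_75.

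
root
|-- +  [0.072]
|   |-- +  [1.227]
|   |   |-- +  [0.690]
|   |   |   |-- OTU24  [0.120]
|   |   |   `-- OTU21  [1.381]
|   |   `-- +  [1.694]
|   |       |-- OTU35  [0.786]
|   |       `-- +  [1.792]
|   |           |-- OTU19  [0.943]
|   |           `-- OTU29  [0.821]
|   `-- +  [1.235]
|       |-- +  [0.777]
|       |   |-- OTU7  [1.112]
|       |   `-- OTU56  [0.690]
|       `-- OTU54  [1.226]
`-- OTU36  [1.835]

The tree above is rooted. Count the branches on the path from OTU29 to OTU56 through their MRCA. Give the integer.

The MRCA of OTU29 and OTU56 is the node subtending (((OTU24,OTU21),(OTU35,(OTU19,OTU29))),((OTU7,OTU56),OTU54)).
From OTU29 up to that node: 4 branches. From OTU56 up to the same node: 3 branches. Total: 4 + 3 = 7.

7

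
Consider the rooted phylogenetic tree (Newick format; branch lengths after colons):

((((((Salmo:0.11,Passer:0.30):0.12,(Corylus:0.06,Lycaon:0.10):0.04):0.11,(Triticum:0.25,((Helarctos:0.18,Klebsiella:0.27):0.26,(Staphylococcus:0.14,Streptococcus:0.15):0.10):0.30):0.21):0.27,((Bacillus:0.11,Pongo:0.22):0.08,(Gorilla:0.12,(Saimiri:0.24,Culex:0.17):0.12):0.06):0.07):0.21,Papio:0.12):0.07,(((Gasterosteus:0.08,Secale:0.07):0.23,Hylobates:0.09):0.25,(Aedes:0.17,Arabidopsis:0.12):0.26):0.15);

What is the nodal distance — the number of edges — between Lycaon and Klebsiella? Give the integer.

7

The MRCA of Lycaon and Klebsiella is the node subtending (((Salmo,Passer),(Corylus,Lycaon)),(Triticum,((Helarctos,Klebsiella),(Staphylococcus,Streptococcus)))).
From Lycaon up to that node: 3 branches. From Klebsiella up to the same node: 4 branches. Total: 3 + 4 = 7.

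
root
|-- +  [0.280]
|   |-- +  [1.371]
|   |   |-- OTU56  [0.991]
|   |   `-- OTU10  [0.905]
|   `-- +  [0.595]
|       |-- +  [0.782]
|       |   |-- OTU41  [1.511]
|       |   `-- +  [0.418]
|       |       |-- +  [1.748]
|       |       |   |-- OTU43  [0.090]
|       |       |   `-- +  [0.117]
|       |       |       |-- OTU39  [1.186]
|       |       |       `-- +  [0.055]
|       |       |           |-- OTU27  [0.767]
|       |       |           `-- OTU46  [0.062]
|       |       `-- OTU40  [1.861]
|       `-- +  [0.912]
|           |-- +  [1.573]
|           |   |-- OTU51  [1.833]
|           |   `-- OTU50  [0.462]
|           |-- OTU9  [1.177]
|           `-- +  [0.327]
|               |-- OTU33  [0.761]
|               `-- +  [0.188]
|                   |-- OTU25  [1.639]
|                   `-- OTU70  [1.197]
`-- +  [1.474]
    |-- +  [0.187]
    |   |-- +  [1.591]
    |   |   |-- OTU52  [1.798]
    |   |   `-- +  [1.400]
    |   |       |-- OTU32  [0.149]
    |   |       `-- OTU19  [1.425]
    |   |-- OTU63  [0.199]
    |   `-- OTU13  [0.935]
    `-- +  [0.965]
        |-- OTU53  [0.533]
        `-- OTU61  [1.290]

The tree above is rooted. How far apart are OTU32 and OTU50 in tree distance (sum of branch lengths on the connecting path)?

8.623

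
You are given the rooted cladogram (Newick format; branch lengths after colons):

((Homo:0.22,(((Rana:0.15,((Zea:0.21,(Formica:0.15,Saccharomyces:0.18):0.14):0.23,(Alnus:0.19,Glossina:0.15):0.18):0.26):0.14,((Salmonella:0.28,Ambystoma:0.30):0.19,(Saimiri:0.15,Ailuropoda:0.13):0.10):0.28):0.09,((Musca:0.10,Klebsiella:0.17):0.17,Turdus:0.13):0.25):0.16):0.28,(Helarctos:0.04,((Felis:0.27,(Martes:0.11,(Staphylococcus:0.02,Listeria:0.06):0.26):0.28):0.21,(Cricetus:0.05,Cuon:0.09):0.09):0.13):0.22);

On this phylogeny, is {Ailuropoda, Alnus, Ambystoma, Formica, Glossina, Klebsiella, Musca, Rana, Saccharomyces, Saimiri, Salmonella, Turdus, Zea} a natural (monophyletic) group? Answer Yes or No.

Yes

The most recent common ancestor of these taxa subtends (((Rana,((Zea,(Formica,Saccharomyces)),(Alnus,Glossina))),((Salmonella,Ambystoma),(Saimiri,Ailuropoda))),((Musca,Klebsiella),Turdus)).
That clade has exactly 13 tips — every listed taxon and nothing else — so the group is monophyletic.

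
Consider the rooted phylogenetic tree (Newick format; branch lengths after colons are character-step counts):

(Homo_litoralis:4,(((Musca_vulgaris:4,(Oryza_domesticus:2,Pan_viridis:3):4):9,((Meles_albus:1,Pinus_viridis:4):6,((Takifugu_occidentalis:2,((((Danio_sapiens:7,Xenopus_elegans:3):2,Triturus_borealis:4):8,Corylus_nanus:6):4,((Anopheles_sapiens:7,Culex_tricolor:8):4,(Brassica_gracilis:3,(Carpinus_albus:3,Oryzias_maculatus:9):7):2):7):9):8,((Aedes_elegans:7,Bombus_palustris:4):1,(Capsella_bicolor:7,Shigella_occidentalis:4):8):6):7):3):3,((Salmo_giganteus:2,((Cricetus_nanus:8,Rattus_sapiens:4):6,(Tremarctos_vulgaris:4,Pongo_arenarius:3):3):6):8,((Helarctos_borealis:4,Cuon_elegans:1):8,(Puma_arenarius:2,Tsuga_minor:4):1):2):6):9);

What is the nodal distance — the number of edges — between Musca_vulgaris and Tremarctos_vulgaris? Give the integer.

8

The MRCA of Musca_vulgaris and Tremarctos_vulgaris is the node subtending (((Musca_vulgaris,(Oryza_domesticus,Pan_viridis)),((Meles_albus,Pinus_viridis),((Takifugu_occidentalis,((((Danio_sapiens,Xenopus_elegans),Triturus_borealis),Corylus_nanus),((Anopheles_sapiens,Culex_tricolor),(Brassica_gracilis,(Carpinus_albus,Oryzias_maculatus))))),((Aedes_elegans,Bombus_palustris),(Capsella_bicolor,Shigella_occidentalis))))),((Salmo_giganteus,((Cricetus_nanus,Rattus_sapiens),(Tremarctos_vulgaris,Pongo_arenarius))),((Helarctos_borealis,Cuon_elegans),(Puma_arenarius,Tsuga_minor)))).
From Musca_vulgaris up to that node: 3 branches. From Tremarctos_vulgaris up to the same node: 5 branches. Total: 3 + 5 = 8.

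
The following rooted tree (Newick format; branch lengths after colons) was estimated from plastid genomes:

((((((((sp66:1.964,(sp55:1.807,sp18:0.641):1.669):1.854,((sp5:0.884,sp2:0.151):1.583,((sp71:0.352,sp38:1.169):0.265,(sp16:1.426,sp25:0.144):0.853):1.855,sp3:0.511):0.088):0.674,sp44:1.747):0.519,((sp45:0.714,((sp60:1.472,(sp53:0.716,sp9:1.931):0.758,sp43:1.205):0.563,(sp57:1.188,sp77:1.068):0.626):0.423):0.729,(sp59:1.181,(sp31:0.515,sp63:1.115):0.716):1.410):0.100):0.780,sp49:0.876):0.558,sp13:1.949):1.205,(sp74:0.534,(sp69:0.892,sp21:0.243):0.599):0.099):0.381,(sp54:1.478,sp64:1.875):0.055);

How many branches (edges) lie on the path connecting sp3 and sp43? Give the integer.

The MRCA of sp3 and sp43 is the node subtending ((((sp66,(sp55,sp18)),((sp5,sp2),((sp71,sp38),(sp16,sp25)),sp3)),sp44),((sp45,((sp60,(sp53,sp9),sp43),(sp57,sp77))),(sp59,(sp31,sp63)))).
From sp3 up to that node: 4 branches. From sp43 up to the same node: 5 branches. Total: 4 + 5 = 9.

9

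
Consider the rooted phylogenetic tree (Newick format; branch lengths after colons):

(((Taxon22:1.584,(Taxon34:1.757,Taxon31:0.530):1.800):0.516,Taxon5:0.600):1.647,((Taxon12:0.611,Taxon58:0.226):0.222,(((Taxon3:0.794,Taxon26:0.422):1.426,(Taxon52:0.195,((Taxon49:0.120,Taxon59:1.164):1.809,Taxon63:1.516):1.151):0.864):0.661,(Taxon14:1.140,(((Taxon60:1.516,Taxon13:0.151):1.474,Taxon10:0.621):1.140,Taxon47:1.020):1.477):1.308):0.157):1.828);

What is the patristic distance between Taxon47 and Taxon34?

The path runs Taxon47 → … → MRCA → … → Taxon34; the MRCA is the root of the tree.
Branch lengths along that path: 1.020 + 1.477 + 1.308 + 0.157 + 1.828 + 1.647 + 0.516 + 1.800 + 1.757 = 11.510.

11.510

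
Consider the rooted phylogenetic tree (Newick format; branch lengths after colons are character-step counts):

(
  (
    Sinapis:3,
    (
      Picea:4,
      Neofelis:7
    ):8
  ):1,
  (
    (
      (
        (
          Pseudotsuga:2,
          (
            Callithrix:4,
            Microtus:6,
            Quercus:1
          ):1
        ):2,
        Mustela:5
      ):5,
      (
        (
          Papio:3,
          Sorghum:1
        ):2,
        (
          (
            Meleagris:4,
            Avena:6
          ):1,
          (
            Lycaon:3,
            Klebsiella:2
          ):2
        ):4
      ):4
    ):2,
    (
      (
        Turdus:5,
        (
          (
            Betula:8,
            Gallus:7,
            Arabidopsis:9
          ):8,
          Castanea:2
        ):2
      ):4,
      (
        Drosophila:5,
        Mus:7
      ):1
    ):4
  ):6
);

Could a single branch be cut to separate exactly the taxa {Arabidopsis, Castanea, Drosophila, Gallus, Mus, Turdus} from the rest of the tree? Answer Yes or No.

The MRCA of the listed taxa subtends ((Turdus,((Betula,Gallus,Arabidopsis),Castanea)),(Drosophila,Mus)).
That clade also contains Betula, which is not in the proposed group, so the group is not monophyletic.

No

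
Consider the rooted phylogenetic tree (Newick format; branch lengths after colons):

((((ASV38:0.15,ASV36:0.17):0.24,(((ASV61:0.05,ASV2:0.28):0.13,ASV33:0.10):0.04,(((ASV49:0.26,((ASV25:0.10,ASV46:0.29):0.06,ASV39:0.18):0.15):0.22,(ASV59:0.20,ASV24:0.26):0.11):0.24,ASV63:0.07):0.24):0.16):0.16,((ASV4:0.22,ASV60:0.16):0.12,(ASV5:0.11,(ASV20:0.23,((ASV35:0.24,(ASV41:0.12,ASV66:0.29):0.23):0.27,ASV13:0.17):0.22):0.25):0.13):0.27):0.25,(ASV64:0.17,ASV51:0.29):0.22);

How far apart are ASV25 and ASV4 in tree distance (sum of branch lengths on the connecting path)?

The path runs ASV25 → … → MRCA → … → ASV4; the MRCA is the node subtending (((ASV38,ASV36),(((ASV61,ASV2),ASV33),(((ASV49,((ASV25,ASV46),ASV39)),(ASV59,ASV24)),ASV63))),((ASV4,ASV60),(ASV5,(ASV20,((ASV35,(ASV41,ASV66)),ASV13))))).
Branch lengths along that path: 0.10 + 0.06 + 0.15 + 0.22 + 0.24 + 0.24 + 0.16 + 0.16 + 0.27 + 0.12 + 0.22 = 1.94.

1.94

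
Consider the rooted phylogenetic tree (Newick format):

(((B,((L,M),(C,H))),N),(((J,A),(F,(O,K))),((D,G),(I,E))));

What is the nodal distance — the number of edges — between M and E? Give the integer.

The MRCA of M and E is the root of the tree.
From M up to that node: 5 branches. From E up to the same node: 4 branches. Total: 5 + 4 = 9.

9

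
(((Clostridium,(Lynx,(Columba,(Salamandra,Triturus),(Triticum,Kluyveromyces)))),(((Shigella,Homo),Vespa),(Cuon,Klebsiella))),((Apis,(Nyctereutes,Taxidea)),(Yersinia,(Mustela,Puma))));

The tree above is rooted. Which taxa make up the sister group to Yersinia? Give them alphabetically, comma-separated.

Mustela, Puma

Yersinia attaches to the tree at the node subtending (Yersinia,(Mustela,Puma)).
The other lineage descending from that same node — the sister group — is (Mustela,Puma); its 2 tips in alphabetical order are the answer.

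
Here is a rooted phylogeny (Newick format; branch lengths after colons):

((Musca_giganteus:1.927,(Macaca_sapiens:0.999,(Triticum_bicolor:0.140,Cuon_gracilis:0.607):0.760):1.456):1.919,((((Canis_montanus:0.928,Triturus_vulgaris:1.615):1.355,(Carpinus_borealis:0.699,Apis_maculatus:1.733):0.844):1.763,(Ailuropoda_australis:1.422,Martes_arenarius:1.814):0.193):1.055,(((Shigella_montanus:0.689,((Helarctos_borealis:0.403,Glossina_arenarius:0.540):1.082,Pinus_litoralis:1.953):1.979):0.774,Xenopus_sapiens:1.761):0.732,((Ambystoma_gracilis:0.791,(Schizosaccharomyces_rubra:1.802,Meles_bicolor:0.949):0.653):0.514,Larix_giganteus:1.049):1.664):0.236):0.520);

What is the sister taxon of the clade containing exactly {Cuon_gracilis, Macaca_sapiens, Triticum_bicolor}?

The clade containing exactly {Cuon_gracilis, Macaca_sapiens, Triticum_bicolor} attaches to the tree at the node subtending (Musca_giganteus,(Macaca_sapiens,(Triticum_bicolor,Cuon_gracilis))).
The other lineage descending from that same node — the sister group — is the single tip Musca_giganteus.

Musca_giganteus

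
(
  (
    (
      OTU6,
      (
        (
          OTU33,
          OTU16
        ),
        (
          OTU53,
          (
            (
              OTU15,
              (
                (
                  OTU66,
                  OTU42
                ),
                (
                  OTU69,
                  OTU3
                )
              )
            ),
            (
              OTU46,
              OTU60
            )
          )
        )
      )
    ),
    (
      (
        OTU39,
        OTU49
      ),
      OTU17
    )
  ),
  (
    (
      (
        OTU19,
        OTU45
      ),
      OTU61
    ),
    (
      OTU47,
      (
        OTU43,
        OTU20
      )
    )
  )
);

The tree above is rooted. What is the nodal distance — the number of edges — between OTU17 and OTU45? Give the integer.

7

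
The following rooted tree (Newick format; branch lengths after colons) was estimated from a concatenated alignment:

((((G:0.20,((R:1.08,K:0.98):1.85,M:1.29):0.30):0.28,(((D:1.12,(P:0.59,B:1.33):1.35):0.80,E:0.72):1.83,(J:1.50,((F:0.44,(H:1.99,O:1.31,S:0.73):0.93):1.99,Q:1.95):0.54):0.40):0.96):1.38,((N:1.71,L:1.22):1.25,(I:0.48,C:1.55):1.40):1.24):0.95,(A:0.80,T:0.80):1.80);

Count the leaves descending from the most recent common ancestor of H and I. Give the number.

The MRCA of H and I is the node subtending (((G,((R,K),M)),(((D,(P,B)),E),(J,((F,(H,O,S)),Q)))),((N,L),(I,C))).
That clade contains 18 terminal taxa: B, C, D, E, F, G, H, I, J, K, L, M, N, O, P, Q, R, S.

18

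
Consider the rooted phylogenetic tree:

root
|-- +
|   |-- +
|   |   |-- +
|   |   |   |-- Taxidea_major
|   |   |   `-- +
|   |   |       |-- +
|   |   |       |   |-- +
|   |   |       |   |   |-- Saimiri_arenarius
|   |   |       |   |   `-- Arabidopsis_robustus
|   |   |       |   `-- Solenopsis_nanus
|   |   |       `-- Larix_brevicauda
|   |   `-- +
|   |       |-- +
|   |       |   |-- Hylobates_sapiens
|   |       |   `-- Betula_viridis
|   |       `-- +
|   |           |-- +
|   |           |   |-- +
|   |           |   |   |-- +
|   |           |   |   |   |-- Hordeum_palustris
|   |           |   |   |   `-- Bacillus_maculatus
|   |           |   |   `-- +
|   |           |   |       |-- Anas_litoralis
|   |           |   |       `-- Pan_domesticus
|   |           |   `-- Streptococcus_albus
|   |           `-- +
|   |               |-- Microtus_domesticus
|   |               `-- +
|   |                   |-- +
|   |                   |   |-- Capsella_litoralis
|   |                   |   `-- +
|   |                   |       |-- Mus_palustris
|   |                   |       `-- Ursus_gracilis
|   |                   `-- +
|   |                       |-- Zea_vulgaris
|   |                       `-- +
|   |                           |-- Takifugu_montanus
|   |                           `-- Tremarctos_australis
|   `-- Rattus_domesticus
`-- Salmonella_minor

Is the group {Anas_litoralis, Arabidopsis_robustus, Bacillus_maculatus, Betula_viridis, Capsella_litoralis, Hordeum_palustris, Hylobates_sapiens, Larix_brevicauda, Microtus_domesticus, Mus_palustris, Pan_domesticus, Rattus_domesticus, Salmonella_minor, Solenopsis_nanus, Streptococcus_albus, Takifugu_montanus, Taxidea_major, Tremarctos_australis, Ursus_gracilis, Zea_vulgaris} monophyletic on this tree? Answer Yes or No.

No

The MRCA of the listed taxa is the root, so the smallest clade containing them is the whole tree.
That clade also contains Saimiri_arenarius, which is not in the proposed group, so the group is not monophyletic.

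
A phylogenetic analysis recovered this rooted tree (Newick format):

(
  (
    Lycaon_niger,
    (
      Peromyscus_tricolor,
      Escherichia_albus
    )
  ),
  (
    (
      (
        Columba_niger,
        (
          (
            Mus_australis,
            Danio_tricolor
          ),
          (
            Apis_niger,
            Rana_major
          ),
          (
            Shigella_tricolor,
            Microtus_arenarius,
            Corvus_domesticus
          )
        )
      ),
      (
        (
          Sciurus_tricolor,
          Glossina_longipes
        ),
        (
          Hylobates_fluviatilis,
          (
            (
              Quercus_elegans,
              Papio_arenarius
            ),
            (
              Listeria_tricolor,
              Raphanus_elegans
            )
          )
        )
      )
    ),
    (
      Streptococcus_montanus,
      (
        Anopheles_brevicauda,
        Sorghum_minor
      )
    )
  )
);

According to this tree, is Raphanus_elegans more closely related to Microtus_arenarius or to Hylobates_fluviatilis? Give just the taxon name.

Hylobates_fluviatilis

The MRCA of Raphanus_elegans and Hylobates_fluviatilis subtends (Hylobates_fluviatilis,((Quercus_elegans,Papio_arenarius),(Listeria_tricolor,Raphanus_elegans))) (5 taxa).
The MRCA of Raphanus_elegans and Microtus_arenarius subtends ((Columba_niger,((Mus_australis,Danio_tricolor),(Apis_niger,Rana_major),(Shigella_tricolor,Microtus_arenarius,Corvus_domesticus))),((Sciurus_tricolor,Glossina_longipes),(Hylobates_fluviatilis,((Quercus_elegans,Papio_arenarius),(Listeria_tricolor,Raphanus_elegans))))) (15 taxa).
The first is nested inside the second, so Raphanus_elegans shares a more recent common ancestor with Hylobates_fluviatilis.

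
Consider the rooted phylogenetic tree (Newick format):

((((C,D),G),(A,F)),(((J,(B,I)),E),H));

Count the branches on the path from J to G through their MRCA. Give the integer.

The MRCA of J and G is the root of the tree.
From J up to that node: 4 branches. From G up to the same node: 3 branches. Total: 4 + 3 = 7.

7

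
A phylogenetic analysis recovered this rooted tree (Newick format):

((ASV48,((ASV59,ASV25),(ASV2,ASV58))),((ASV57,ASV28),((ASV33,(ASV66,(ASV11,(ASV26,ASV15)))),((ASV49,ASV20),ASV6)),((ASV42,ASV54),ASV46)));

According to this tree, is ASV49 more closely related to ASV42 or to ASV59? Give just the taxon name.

ASV42

The MRCA of ASV49 and ASV42 subtends ((ASV57,ASV28),((ASV33,(ASV66,(ASV11,(ASV26,ASV15)))),((ASV49,ASV20),ASV6)),((ASV42,ASV54),ASV46)) (13 taxa).
The MRCA of ASV49 and ASV59 is the root, subtending the entire tree (18 taxa).
The first is nested inside the second, so ASV49 shares a more recent common ancestor with ASV42.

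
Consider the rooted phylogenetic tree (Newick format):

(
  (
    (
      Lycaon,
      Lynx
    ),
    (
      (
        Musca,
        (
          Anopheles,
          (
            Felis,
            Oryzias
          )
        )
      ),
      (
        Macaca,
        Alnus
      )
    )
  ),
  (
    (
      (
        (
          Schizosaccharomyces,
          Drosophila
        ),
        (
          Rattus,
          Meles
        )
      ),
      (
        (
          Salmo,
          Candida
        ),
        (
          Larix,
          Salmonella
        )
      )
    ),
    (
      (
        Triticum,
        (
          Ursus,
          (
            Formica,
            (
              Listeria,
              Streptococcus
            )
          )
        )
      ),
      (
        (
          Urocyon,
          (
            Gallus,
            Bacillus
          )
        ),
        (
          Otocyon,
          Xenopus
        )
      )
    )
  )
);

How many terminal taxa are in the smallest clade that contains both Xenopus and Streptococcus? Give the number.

10

The MRCA of Xenopus and Streptococcus is the node subtending ((Triticum,(Ursus,(Formica,(Listeria,Streptococcus)))),((Urocyon,(Gallus,Bacillus)),(Otocyon,Xenopus))).
That clade contains 10 terminal taxa: Bacillus, Formica, Gallus, Listeria, Otocyon, Streptococcus, Triticum, Urocyon, Ursus, Xenopus.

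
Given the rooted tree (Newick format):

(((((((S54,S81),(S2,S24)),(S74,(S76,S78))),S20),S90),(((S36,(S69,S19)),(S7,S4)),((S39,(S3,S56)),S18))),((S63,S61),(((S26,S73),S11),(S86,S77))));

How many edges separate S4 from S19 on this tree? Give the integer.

The MRCA of S4 and S19 is the node subtending ((S36,(S69,S19)),(S7,S4)).
From S4 up to that node: 2 branches. From S19 up to the same node: 3 branches. Total: 2 + 3 = 5.

5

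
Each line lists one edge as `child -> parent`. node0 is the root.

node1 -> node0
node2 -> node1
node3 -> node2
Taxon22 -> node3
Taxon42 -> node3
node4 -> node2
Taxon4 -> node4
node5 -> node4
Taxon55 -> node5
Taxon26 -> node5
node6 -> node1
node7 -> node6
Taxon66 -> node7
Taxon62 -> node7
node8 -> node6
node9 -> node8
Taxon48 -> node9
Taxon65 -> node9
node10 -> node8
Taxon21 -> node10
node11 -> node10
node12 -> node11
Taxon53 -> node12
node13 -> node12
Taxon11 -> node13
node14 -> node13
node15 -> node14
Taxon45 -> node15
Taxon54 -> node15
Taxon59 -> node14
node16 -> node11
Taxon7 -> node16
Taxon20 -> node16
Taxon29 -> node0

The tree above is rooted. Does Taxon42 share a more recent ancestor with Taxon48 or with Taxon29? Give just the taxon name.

Taxon48

The MRCA of Taxon42 and Taxon48 subtends (((Taxon22,Taxon42),(Taxon4,(Taxon55,Taxon26))),((Taxon66,Taxon62),((Taxon48,Taxon65),(Taxon21,((Taxon53,(Taxon11,((Taxon45,Taxon54),Taxon59))),(Taxon7,Taxon20)))))) (17 taxa).
The MRCA of Taxon42 and Taxon29 is the root, subtending the entire tree (18 taxa).
The first is nested inside the second, so Taxon42 shares a more recent common ancestor with Taxon48.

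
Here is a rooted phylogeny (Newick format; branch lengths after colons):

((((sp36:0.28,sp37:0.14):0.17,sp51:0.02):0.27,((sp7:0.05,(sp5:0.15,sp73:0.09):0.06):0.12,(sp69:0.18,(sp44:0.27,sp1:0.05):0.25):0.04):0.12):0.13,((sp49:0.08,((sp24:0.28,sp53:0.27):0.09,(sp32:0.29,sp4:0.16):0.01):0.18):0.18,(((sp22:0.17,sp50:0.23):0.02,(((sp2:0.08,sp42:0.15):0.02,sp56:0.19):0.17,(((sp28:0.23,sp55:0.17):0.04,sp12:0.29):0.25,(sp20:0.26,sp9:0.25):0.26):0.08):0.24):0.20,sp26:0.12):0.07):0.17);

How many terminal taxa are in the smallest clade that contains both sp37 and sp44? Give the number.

The MRCA of sp37 and sp44 is the node subtending (((sp36,sp37),sp51),((sp7,(sp5,sp73)),(sp69,(sp44,sp1)))).
That clade contains 9 terminal taxa: sp1, sp36, sp37, sp44, sp5, sp51, sp69, sp7, sp73.

9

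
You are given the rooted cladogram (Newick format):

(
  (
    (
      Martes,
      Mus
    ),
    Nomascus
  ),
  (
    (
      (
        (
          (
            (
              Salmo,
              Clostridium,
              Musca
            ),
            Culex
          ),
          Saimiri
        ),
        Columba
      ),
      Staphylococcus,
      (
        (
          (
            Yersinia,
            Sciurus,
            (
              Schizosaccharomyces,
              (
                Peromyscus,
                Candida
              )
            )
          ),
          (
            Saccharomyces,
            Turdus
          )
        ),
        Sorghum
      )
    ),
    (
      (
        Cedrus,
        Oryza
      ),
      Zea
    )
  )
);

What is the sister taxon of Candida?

Peromyscus

Candida attaches to the tree at the node subtending (Peromyscus,Candida).
The other lineage descending from that same node — the sister group — is the single tip Peromyscus.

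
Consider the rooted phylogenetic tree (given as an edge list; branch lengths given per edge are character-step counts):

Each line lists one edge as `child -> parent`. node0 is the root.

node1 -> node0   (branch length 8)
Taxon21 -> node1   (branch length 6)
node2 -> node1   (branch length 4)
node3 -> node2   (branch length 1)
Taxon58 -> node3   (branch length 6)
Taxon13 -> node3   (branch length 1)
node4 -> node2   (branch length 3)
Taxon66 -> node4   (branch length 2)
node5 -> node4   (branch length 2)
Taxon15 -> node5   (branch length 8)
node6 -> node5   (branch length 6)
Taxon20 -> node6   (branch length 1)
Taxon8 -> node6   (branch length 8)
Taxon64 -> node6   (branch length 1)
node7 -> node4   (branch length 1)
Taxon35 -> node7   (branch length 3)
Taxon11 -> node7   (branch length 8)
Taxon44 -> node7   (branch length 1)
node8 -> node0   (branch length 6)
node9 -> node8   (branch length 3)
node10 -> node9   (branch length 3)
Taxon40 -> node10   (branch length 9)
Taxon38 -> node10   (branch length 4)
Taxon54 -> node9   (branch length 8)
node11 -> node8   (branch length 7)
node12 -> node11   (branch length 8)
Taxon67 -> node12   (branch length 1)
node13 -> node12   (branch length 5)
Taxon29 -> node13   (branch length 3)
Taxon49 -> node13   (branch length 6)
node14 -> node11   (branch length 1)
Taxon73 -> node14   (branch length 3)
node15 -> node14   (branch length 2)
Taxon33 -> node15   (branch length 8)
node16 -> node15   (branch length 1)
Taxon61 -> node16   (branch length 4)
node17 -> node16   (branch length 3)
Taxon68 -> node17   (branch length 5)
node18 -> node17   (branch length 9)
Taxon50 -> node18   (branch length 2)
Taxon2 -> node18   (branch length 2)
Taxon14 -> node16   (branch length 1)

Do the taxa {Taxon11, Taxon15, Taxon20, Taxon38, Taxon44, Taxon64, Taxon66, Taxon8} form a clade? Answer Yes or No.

The MRCA of the listed taxa is the root, so the smallest clade containing them is the whole tree.
That clade also contains Taxon13, Taxon14, Taxon2, Taxon21, Taxon29, Taxon33, Taxon35, Taxon40, Taxon49, Taxon50, Taxon54, Taxon58, Taxon61, Taxon67, Taxon68, Taxon73, which are not in the proposed group, so the group is not monophyletic.

No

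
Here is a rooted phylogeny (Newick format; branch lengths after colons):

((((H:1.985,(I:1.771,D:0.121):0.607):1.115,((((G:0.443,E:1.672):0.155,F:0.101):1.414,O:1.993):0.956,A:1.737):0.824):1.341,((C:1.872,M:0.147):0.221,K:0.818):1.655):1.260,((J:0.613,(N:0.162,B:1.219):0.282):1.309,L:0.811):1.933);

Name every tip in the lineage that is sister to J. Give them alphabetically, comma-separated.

J attaches to the tree at the node subtending (J,(N,B)).
The other lineage descending from that same node — the sister group — is (N,B); its 2 tips in alphabetical order are the answer.

B, N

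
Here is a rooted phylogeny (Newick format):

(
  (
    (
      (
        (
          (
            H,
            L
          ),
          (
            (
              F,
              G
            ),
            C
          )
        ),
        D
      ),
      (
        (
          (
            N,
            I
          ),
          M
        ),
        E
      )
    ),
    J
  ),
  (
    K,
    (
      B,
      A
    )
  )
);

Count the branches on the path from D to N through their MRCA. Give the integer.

The MRCA of D and N is the node subtending ((((H,L),((F,G),C)),D),(((N,I),M),E)).
From D up to that node: 2 branches. From N up to the same node: 4 branches. Total: 2 + 4 = 6.

6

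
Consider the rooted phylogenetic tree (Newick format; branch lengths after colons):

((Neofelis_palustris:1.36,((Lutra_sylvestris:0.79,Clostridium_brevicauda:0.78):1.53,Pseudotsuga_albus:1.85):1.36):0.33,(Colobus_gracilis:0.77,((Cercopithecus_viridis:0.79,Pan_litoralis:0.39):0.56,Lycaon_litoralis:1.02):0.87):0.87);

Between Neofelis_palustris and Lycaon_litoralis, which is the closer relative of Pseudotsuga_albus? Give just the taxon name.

The MRCA of Pseudotsuga_albus and Neofelis_palustris subtends (Neofelis_palustris,((Lutra_sylvestris,Clostridium_brevicauda),Pseudotsuga_albus)) (4 taxa).
The MRCA of Pseudotsuga_albus and Lycaon_litoralis is the root, subtending the entire tree (8 taxa).
The first is nested inside the second, so Pseudotsuga_albus shares a more recent common ancestor with Neofelis_palustris.

Neofelis_palustris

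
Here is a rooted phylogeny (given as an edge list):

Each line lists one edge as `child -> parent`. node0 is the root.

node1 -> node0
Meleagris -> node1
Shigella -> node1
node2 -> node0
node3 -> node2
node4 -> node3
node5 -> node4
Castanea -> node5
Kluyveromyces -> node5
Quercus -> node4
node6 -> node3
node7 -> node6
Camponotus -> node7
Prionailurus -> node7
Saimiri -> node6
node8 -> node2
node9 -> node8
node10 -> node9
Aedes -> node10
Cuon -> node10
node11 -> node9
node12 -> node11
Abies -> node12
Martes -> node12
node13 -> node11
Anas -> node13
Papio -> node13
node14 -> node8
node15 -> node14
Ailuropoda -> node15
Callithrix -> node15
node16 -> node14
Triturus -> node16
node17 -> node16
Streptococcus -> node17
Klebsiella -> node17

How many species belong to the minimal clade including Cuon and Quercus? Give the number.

17

The MRCA of Cuon and Quercus is the node subtending ((((Castanea,Kluyveromyces),Quercus),((Camponotus,Prionailurus),Saimiri)),(((Aedes,Cuon),((Abies,Martes),(Anas,Papio))),((Ailuropoda,Callithrix),(Triturus,(Streptococcus,Klebsiella))))).
That clade contains 17 terminal taxa: Abies, Aedes, Ailuropoda, Anas, Callithrix, Camponotus, Castanea, Cuon, Klebsiella, Kluyveromyces, Martes, Papio, Prionailurus, Quercus, Saimiri, Streptococcus, Triturus.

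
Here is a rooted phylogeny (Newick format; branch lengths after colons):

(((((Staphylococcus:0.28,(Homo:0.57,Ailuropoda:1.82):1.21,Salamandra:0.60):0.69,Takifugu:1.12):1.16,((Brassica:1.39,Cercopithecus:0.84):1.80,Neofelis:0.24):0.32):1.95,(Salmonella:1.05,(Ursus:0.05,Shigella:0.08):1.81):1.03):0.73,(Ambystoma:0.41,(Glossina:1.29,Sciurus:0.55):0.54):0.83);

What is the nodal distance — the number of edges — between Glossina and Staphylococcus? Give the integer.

The MRCA of Glossina and Staphylococcus is the root of the tree.
From Glossina up to that node: 3 branches. From Staphylococcus up to the same node: 5 branches. Total: 3 + 5 = 8.

8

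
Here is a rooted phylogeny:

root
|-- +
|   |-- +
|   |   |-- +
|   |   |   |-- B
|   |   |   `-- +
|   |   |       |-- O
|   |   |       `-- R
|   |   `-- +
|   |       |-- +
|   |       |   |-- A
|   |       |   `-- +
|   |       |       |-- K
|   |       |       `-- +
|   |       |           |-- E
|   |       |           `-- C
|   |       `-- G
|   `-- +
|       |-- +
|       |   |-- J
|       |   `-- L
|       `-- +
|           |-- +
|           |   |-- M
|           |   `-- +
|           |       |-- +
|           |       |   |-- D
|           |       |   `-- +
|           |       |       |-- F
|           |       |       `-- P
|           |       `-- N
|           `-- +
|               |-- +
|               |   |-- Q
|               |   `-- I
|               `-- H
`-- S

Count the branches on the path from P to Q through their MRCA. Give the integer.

8

The MRCA of P and Q is the node subtending ((M,((D,(F,P)),N)),((Q,I),H)).
From P up to that node: 5 branches. From Q up to the same node: 3 branches. Total: 5 + 3 = 8.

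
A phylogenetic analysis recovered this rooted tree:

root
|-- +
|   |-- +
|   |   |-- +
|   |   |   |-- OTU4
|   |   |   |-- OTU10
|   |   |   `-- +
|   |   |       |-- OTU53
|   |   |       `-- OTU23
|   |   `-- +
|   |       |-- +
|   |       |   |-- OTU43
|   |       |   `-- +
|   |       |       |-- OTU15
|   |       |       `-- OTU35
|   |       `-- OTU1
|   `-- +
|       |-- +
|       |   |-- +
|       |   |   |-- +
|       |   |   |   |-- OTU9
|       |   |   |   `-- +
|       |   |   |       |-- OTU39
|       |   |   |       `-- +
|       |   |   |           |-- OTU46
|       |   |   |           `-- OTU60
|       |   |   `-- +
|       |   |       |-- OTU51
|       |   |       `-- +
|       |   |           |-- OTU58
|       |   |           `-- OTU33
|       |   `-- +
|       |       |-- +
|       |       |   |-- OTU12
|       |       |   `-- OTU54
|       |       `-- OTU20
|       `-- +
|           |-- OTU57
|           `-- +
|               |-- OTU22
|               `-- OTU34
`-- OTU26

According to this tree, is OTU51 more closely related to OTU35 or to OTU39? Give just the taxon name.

OTU39

The MRCA of OTU51 and OTU39 subtends ((OTU9,(OTU39,(OTU46,OTU60))),(OTU51,(OTU58,OTU33))) (7 taxa).
The MRCA of OTU51 and OTU35 subtends (((OTU4,OTU10,(OTU53,OTU23)),((OTU43,(OTU15,OTU35)),OTU1)),((((OTU9,(OTU39,(OTU46,OTU60))),(OTU51,(OTU58,OTU33))),((OTU12,OTU54),OTU20)),(OTU57,(OTU22,OTU34)))) (21 taxa).
The first is nested inside the second, so OTU51 shares a more recent common ancestor with OTU39.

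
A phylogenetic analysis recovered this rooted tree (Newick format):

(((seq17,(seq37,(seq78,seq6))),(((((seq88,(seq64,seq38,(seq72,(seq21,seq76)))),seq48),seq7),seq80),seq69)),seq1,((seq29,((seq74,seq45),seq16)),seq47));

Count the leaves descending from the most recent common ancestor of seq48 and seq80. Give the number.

9

The MRCA of seq48 and seq80 is the node subtending ((((seq88,(seq64,seq38,(seq72,(seq21,seq76)))),seq48),seq7),seq80).
That clade contains 9 terminal taxa: seq21, seq38, seq48, seq64, seq7, seq72, seq76, seq80, seq88.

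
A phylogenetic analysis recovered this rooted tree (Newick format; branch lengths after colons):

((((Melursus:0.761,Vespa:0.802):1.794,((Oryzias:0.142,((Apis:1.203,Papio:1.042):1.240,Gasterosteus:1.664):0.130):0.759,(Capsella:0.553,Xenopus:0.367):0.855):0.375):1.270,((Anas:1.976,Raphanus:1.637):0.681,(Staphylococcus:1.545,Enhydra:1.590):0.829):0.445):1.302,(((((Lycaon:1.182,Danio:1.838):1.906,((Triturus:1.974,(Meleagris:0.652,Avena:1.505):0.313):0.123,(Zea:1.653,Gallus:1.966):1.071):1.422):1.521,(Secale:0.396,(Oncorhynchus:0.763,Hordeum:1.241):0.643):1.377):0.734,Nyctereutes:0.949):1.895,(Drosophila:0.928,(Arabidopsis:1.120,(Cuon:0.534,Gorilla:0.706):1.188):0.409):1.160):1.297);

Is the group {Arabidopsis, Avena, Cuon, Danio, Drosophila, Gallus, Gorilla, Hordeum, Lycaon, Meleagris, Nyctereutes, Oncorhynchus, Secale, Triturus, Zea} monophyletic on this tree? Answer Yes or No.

Yes

The most recent common ancestor of these taxa subtends (((((Lycaon,Danio),((Triturus,(Meleagris,Avena)),(Zea,Gallus))),(Secale,(Oncorhynchus,Hordeum))),Nyctereutes),(Drosophila,(Arabidopsis,(Cuon,Gorilla)))).
That clade has exactly 15 tips — every listed taxon and nothing else — so the group is monophyletic.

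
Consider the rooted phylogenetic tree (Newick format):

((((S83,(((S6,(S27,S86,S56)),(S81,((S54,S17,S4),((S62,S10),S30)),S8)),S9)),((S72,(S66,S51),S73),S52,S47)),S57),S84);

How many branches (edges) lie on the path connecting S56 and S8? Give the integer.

5

The MRCA of S56 and S8 is the node subtending ((S6,(S27,S86,S56)),(S81,((S54,S17,S4),((S62,S10),S30)),S8)).
From S56 up to that node: 3 branches. From S8 up to the same node: 2 branches. Total: 3 + 2 = 5.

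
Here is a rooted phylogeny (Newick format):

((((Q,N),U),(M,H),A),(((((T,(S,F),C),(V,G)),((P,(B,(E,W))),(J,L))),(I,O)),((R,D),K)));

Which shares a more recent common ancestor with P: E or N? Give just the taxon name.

E

The MRCA of P and E subtends (P,(B,(E,W))) (4 taxa).
The MRCA of P and N is the root, subtending the entire tree (23 taxa).
The first is nested inside the second, so P shares a more recent common ancestor with E.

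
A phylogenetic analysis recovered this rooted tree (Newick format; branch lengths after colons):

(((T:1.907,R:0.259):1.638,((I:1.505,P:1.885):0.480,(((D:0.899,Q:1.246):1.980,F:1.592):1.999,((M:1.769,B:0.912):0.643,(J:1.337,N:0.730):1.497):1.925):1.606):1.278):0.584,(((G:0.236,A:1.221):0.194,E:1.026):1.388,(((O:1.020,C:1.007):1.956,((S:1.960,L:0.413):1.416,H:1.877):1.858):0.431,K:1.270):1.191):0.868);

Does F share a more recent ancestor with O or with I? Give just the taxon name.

The MRCA of F and I subtends ((I,P),(((D,Q),F),((M,B),(J,N)))) (9 taxa).
The MRCA of F and O is the root, subtending the entire tree (20 taxa).
The first is nested inside the second, so F shares a more recent common ancestor with I.

I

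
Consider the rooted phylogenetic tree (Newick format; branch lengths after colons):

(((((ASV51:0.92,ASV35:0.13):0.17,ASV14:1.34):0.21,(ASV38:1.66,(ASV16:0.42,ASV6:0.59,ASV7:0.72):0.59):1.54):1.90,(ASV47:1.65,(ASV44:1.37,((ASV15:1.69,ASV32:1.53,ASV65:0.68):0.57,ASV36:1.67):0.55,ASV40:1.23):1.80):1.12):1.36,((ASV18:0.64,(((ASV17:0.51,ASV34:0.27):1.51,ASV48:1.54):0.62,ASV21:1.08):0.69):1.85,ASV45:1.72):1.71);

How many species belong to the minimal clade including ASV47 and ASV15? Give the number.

7

The MRCA of ASV47 and ASV15 is the node subtending (ASV47,(ASV44,((ASV15,ASV32,ASV65),ASV36),ASV40)).
That clade contains 7 terminal taxa: ASV15, ASV32, ASV36, ASV40, ASV44, ASV47, ASV65.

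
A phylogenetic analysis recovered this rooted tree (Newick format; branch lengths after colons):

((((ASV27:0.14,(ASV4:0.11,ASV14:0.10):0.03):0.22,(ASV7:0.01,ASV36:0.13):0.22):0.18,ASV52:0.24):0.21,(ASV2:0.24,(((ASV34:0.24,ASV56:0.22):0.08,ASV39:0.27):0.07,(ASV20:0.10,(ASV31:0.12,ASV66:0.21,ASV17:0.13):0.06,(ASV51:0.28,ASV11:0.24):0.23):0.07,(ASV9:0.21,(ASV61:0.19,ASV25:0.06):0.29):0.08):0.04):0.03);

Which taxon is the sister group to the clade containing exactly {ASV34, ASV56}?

ASV39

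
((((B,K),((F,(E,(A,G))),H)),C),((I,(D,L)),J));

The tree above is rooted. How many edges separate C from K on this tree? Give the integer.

4

The MRCA of C and K is the node subtending (((B,K),((F,(E,(A,G))),H)),C).
From C up to that node: 1 branch. From K up to the same node: 3 branches. Total: 1 + 3 = 4.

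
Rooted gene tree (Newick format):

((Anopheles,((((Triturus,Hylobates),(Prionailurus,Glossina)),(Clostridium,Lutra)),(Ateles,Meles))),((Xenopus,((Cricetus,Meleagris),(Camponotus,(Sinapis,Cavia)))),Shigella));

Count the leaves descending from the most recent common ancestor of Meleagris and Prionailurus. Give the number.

16

The MRCA of Meleagris and Prionailurus is the root, so the clade is the entire tree.
That clade contains 16 terminal taxa: Anopheles, Ateles, Camponotus, Cavia, Clostridium, Cricetus, Glossina, Hylobates, Lutra, Meleagris, Meles, Prionailurus, Shigella, Sinapis, Triturus, Xenopus.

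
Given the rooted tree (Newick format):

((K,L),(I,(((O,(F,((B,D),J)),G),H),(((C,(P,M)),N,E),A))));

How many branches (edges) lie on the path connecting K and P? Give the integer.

9

The MRCA of K and P is the root of the tree.
From K up to that node: 2 branches. From P up to the same node: 7 branches. Total: 2 + 7 = 9.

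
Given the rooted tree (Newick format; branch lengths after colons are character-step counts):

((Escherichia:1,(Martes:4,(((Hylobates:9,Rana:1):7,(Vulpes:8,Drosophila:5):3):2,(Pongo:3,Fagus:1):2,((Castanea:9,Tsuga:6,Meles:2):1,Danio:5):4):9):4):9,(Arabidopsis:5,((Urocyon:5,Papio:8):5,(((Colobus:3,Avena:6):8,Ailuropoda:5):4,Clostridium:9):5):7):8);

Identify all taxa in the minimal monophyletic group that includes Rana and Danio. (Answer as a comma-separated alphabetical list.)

Tracing Rana: it sits inside (Hylobates,Rana).
Tracing Danio: it sits inside ((Castanea,Tsuga,Meles),Danio).
The smallest clade enclosing both is (((Hylobates,Rana),(Vulpes,Drosophila)),(Pongo,Fagus),((Castanea,Tsuga,Meles),Danio)); the answer is its 10 terminal taxa in alphabetical order.

Castanea, Danio, Drosophila, Fagus, Hylobates, Meles, Pongo, Rana, Tsuga, Vulpes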